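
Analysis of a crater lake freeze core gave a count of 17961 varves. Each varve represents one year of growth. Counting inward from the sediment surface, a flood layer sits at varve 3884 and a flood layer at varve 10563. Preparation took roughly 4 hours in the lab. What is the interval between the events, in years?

6679 yr

Separation: 10563 − 3884 = 6679 varves.
One varve per year makes the interval 6679 years.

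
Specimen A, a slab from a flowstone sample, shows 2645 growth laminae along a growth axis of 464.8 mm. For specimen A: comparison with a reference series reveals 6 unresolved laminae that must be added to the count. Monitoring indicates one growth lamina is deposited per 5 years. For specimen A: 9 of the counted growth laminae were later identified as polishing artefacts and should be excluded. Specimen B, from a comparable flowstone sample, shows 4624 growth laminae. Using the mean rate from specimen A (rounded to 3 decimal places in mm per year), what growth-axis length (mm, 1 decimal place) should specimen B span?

Specimen A: after corrections the count is 2645 − 9 + 6 = 2642 growth laminae.
Specimen A: at 5 years per growth lamina, 2642 × 5 = 13210 years.
A: Mean rate = 464.8 mm / 13210 years ≈ 0.035 mm/year.
Specimen B: at 5 years per growth lamina, 4624 × 5 = 23120 years. For B, 0.035 mm/year × 23120 years = 809.2 mm.

809.2 mm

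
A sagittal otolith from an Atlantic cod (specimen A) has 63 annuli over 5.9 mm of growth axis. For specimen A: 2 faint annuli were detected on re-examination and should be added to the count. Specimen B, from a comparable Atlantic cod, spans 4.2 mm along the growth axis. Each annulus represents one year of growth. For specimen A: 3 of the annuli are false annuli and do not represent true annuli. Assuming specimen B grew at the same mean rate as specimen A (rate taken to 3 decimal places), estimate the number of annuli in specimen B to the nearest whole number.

Specimen A: after corrections the count is 63 − 3 + 2 = 62 annuli.
A: 5.9 mm over 62 years gives 5.9 / 62 ≈ 0.095 mm per year.
Specimen B: 4.2 mm / 0.095 mm per year = 44.21 years ≈ 44 annuli.

44 annuli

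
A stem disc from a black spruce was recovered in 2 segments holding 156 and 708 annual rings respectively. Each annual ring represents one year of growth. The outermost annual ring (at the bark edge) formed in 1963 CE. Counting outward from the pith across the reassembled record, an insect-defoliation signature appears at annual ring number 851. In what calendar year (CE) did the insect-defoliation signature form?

1950 CE

Total annual rings = 156 + 708 = 864.
Between annual ring 851 and the bark edge there are 864 − 851 = 13 annual rings.
1963 − 13 = 1950 CE.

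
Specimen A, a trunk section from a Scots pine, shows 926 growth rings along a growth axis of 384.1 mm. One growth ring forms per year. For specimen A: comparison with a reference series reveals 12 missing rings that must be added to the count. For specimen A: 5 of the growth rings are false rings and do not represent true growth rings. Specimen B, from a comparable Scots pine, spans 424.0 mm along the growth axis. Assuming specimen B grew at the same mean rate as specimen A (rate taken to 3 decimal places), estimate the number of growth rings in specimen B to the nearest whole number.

1029 growth rings

Specimen A: true growth ring count = 926 − 5 + 12 = 933.
A: Mean rate = 384.1 mm / 933 years ≈ 0.412 mm/year.
For B, 424.0 / 0.412 = 1029.13 years ≈ 1029 growth rings.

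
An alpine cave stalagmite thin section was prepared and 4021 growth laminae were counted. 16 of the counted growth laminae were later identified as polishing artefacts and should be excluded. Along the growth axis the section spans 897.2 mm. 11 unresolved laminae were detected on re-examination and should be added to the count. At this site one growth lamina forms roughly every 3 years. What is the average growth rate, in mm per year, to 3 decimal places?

After corrections the count is 4021 − 16 + 11 = 4016 growth laminae.
4016 growth laminae at 3 years each span 4016 × 3 = 12048 years.
Mean rate = 897.2 mm / 12048 years ≈ 0.074 mm per year.

0.074 mm per year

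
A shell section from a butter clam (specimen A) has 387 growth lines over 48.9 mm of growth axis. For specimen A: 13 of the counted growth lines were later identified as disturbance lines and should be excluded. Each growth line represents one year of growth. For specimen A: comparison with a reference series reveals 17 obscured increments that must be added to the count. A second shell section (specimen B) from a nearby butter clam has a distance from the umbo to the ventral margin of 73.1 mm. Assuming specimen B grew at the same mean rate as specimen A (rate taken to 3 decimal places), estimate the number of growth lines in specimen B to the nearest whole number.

Specimen A: correcting the raw count gives 387 − 13 + 17 = 391 true growth lines.
A: Extension rate ≈ 48.9 / 391 = 0.125 mm/year.
Specimen B: 73.1 mm / 0.125 mm per year = 584.80 years ≈ 585 growth lines.

585 growth lines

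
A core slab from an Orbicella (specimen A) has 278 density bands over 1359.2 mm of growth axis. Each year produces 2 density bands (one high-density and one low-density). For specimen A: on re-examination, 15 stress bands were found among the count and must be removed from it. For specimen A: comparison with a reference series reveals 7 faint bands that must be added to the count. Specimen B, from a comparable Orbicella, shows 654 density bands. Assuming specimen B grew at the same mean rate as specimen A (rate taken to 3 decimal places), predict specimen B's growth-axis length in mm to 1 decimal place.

Specimen A: correcting the raw count gives 278 − 15 + 7 = 270 true density bands.
Specimen A: with 2 density bands per year, 270 / 2 = 135 years.
A: 1359.2 mm over 135 years gives 1359.2 / 135 ≈ 10.068 mm per year.
Specimen B: with 2 density bands per year, 654 / 2 = 327 years. Length of B = 10.068 × 327 = 3292.2 mm.

3292.2 mm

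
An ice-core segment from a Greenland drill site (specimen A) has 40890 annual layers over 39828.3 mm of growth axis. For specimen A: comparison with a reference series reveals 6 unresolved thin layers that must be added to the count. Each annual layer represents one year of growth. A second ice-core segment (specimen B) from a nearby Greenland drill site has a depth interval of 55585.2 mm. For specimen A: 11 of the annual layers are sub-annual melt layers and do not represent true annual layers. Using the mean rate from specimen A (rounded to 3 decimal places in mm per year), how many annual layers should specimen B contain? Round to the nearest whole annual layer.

Specimen A: adjusted count: 40890 − 11 + 6 = 40885 annual layers.
A: 39828.3 mm over 40885 years gives 39828.3 / 40885 ≈ 0.974 mm per year.
B spans 55585.2 / 0.974 = 57068.99 years ≈ 57069 annual layers.

57069 annual layers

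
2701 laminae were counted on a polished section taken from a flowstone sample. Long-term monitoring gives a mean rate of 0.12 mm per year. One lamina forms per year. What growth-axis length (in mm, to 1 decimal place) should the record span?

The record spans 2701 years at 0.12 mm per year.
Length ≈ 0.12 × 2701 = 324.1 mm.

324.1 mm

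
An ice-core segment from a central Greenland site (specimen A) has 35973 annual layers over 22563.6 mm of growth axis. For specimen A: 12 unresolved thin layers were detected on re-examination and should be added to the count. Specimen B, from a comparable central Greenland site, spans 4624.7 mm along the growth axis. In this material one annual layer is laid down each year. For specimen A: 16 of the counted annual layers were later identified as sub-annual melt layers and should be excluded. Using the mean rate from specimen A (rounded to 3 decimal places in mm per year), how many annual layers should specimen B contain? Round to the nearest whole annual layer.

7376 annual layers

Specimen A: after corrections the count is 35973 − 16 + 12 = 35969 annual layers.
A: 22563.6 mm over 35969 years gives 22563.6 / 35969 ≈ 0.627 mm/year.
Specimen B: 4624.7 mm / 0.627 mm per year = 7375.92 years ≈ 7376 annual layers.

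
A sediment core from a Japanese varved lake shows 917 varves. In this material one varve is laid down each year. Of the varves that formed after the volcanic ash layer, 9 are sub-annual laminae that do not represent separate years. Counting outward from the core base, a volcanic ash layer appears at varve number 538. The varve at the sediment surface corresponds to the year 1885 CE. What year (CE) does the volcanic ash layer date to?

917 − 538 = 379 varves lie beyond the volcanic ash layer toward the sediment surface.
Excluding 9 false varves: 379 − 9 = 370.
Counting back 370 years from 1885 CE places the volcanic ash layer in 1885 − 370 = 1515 CE.

1515 CE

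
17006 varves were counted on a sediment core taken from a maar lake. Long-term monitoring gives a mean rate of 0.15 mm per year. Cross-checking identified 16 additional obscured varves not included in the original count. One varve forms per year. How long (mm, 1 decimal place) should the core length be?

2553.3 mm

Correcting the raw count gives 17006 + 16 = 17022 true varves.
Predicted length = 0.15 mm/year × 17022 years = 2553.3 mm.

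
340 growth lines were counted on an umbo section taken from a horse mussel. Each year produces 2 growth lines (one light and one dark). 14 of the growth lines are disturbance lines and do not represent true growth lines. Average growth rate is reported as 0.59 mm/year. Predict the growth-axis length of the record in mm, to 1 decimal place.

Adjusted count: 340 − 14 = 326 growth lines.
With 2 growth lines per year, 326 / 2 = 163 years.
Length ≈ 0.59 × 163 = 96.2 mm.

96.2 mm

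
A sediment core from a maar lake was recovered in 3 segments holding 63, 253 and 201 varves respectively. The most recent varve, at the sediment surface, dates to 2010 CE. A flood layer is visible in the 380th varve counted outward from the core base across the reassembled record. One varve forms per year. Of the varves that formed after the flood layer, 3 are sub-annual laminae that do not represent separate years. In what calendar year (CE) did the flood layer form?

1876 CE

Total varves = 63 + 253 + 201 = 517.
Between varve 380 and the sediment surface there are 517 − 380 = 137 varves.
Excluding 3 false varves: 137 − 3 = 134.
The varve at the sediment surface is 2010 CE, so the flood layer dates to 2010 − 134 = 1876 CE.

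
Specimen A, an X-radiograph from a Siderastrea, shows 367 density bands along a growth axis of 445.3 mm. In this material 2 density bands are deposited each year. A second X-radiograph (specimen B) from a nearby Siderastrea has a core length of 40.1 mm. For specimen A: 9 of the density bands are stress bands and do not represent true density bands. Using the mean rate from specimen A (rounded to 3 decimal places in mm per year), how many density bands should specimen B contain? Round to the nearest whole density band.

32 density bands

Specimen A: true density band count = 367 − 9 = 358.
Specimen A: 358 density bands at 2 per year is 358 / 2 = 179 years.
A: 445.3 mm over 179 years gives 445.3 / 179 ≈ 2.488 mm/year.
For B, 40.1 / 2.488 = 16.12 years; at 2 density bands per year that is 16.12 × 2 ≈ 32 density bands.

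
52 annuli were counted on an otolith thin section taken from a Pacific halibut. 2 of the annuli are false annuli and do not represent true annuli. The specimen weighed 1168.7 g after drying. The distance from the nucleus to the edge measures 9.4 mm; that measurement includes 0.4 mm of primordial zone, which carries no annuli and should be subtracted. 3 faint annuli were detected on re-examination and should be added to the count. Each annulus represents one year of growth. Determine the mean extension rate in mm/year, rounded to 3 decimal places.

0.170 mm/year

After corrections the count is 52 − 2 + 3 = 53 annuli.
Removing the 0.4 mm offcut leaves 9.4 − 0.4 = 9.0 mm.
Extension rate ≈ 9.0 / 53 = 0.170 mm/year.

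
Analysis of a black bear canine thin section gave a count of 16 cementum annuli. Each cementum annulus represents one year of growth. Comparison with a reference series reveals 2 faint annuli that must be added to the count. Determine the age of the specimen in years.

Adjusted count: 16 + 2 = 18 cementum annuli.
One cementum annulus per year makes the duration 18 years.

18 yr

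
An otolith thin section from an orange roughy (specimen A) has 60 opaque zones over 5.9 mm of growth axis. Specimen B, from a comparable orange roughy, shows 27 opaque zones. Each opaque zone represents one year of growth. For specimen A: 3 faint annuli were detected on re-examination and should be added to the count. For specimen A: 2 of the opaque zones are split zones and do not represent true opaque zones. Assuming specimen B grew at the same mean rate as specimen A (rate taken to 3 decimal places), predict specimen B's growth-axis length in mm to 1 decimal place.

2.6 mm

Specimen A: adjusted count: 60 − 2 + 3 = 61 opaque zones.
A: Extension rate ≈ 5.9 / 61 = 0.097 mm/year.
For B, 0.097 mm/year × 27 years = 2.6 mm.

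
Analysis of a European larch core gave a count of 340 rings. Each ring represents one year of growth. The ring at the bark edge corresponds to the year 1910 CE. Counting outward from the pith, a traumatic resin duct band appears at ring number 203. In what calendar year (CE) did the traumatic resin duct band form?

1773 CE

340 − 203 = 137 rings lie beyond the traumatic resin duct band toward the bark edge.
The ring at the bark edge is 1910 CE, so the traumatic resin duct band dates to 1910 − 137 = 1773 CE.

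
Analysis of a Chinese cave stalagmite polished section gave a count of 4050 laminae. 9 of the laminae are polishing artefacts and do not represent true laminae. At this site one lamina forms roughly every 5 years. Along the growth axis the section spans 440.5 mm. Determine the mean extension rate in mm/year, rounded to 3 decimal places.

True lamina count = 4050 − 9 = 4041.
At 5 years per lamina, 4041 × 5 = 20205 years.
Extension rate ≈ 440.5 / 20205 = 0.022 mm/year.

0.022 mm/year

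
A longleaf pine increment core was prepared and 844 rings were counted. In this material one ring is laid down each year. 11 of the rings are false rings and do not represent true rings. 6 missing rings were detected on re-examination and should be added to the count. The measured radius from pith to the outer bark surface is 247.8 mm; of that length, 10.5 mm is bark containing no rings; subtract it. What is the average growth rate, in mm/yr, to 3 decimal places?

Correcting the raw count gives 844 − 11 + 6 = 839 true rings.
Net length = 247.8 − 10.5 = 237.3 mm.
Extension rate ≈ 237.3 / 839 = 0.283 mm/yr.

0.283 mm/yr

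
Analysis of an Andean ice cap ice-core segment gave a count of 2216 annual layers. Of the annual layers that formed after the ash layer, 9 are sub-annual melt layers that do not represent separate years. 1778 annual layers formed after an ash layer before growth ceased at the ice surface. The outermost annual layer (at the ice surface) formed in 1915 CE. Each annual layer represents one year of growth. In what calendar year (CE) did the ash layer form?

146 CE

There are 1778 annual layers younger than the ash layer.
1778 − 9 false = 1769 true annual layers after the ash layer.
Counting back 1769 years from 1915 CE places the ash layer in 1915 − 1769 = 146 CE.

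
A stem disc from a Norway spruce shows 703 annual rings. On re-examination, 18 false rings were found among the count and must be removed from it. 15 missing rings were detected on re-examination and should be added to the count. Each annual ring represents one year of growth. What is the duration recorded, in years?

After corrections the count is 703 − 18 + 15 = 700 annual rings.
With a one-to-one annual ring periodicity this is 700 years.

700 yr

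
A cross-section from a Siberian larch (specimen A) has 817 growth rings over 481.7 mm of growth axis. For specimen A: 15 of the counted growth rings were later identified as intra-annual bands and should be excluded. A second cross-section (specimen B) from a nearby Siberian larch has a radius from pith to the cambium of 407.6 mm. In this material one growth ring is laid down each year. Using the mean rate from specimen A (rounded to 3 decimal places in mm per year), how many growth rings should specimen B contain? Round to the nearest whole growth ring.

Specimen A: after corrections the count is 817 − 15 = 802 growth rings.
A: Mean rate = 481.7 mm / 802 years ≈ 0.601 mm/yr.
Specimen B: 407.6 mm / 0.601 mm per year = 678.20 years ≈ 678 growth rings.

678 growth rings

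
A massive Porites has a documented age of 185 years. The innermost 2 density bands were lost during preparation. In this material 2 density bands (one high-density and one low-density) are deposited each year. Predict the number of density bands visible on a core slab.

Expected density bands: 185 × 2 = 370.
370 − 2 missed = 368 density bands expected in the prepared section.

368 density bands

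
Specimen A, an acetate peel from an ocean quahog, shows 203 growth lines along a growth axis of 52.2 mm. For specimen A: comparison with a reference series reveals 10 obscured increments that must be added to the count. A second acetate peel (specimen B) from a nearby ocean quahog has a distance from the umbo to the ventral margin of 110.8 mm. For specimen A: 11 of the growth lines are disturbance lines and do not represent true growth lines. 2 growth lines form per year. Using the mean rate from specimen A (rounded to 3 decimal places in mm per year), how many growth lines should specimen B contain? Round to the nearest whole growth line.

Specimen A: adjusted count: 203 − 11 + 10 = 202 growth lines.
Specimen A: dividing by 2 growth lines per year: 202 / 2 = 101 years.
A: Extension rate ≈ 52.2 / 101 = 0.517 mm/yr.
Specimen B: 110.8 mm / 0.517 mm per year = 214.31 years; at 2 growth lines per year that is 214.31 × 2 ≈ 429 growth lines.

429 growth lines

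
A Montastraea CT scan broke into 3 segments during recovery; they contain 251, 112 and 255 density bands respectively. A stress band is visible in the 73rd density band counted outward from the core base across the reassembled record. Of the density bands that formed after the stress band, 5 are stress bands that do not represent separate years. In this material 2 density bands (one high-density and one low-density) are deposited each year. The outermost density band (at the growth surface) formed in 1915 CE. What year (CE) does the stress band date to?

Total density bands = 251 + 112 + 255 = 618.
Between density band 73 and the growth surface there are 618 − 73 = 545 density bands.
Removing the 5 false density bands leaves 545 − 5 = 540 true density bands beyond the stress band.
Dividing by 2 density bands per year: 540 / 2 = 270 years.
Counting back 270 years from 1915 CE places the stress band in 1915 − 270 = 1645 CE.

1645 CE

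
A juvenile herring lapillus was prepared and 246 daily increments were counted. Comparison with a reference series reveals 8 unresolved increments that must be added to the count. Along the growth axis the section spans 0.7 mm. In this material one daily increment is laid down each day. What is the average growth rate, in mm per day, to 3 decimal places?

Adjusted count: 246 + 8 = 254 daily increments.
Mean rate = 0.7 mm / 254 days ≈ 0.003 mm per day.

0.003 mm per day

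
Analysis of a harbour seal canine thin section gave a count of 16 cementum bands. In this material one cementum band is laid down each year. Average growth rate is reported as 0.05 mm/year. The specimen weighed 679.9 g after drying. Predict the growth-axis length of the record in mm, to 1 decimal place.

The record spans 16 years at 0.05 mm per year.
Predicted length = 0.05 mm/year × 16 years = 0.8 mm.

0.8 mm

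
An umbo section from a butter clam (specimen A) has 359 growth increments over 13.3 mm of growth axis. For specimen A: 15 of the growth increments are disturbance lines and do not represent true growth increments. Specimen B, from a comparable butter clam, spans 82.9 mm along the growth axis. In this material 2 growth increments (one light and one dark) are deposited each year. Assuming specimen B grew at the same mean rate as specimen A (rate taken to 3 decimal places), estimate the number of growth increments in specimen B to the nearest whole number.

2153 growth increments

Specimen A: correcting the raw count gives 359 − 15 = 344 true growth increments.
Specimen A: 344 growth increments at 2 per year is 344 / 2 = 172 years.
A: Mean rate = 13.3 mm / 172 years ≈ 0.077 mm/year.
For B, 82.9 / 0.077 = 1076.62 years; at 2 growth increments per year that is 1076.62 × 2 ≈ 2153 growth increments.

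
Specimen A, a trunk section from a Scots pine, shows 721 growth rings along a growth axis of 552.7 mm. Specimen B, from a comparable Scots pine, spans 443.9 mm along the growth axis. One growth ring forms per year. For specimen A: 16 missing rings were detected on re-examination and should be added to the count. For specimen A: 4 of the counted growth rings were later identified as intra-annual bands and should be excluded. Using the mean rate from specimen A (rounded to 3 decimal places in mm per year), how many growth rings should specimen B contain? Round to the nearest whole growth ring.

Specimen A: after corrections the count is 721 − 4 + 16 = 733 growth rings.
A: Mean rate = 552.7 mm / 733 years ≈ 0.754 mm/yr.
For B, 443.9 / 0.754 = 588.73 years ≈ 589 growth rings.

589 growth rings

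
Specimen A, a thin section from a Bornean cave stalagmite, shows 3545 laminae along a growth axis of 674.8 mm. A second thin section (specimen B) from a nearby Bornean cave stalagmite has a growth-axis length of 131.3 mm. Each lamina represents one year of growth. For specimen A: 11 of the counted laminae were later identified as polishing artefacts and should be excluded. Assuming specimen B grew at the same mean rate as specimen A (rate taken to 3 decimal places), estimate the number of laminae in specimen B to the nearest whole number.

687 laminae

Specimen A: after corrections the count is 3545 − 11 = 3534 laminae.
A: Mean rate = 674.8 mm / 3534 years ≈ 0.191 mm per year.
Specimen B: 131.3 mm / 0.191 mm per year = 687.43 years ≈ 687 laminae.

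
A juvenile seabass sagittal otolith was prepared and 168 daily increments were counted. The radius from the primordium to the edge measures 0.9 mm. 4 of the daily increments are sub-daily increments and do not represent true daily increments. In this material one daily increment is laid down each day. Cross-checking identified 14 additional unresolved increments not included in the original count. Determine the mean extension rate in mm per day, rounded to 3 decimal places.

After corrections the count is 168 − 4 + 14 = 178 daily increments.
Extension rate ≈ 0.9 / 178 = 0.005 mm per day.

0.005 mm per day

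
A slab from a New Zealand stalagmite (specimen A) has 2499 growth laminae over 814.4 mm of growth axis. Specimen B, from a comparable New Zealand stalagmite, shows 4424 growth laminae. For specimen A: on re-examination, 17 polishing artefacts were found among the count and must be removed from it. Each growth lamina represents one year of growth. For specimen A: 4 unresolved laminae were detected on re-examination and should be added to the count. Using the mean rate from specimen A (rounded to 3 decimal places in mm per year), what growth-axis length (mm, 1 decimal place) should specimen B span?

Specimen A: correcting the raw count gives 2499 − 17 + 4 = 2486 true growth laminae.
A: Extension rate ≈ 814.4 / 2486 = 0.328 mm per year.
For B, 0.328 mm/year × 4424 years = 1451.1 mm.

1451.1 mm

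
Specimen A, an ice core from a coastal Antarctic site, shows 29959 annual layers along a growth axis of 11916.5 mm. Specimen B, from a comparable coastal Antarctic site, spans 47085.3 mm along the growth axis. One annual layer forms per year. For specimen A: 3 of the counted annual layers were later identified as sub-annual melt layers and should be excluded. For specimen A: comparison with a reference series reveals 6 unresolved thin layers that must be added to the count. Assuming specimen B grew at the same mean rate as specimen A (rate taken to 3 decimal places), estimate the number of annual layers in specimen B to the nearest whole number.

118305 annual layers

Specimen A: true annual layer count = 29959 − 3 + 6 = 29962.
A: Mean rate = 11916.5 mm / 29962 years ≈ 0.398 mm/yr.
For B, 47085.3 / 0.398 = 118304.77 years ≈ 118305 annual layers.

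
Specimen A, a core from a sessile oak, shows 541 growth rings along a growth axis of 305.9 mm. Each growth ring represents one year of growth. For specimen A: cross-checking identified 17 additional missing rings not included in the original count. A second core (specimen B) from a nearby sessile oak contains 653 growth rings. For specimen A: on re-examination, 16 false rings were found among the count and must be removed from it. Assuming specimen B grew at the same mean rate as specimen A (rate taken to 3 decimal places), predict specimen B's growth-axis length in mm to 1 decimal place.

368.3 mm

Specimen A: adjusted count: 541 − 16 + 17 = 542 growth rings.
A: Mean rate = 305.9 mm / 542 years ≈ 0.564 mm/year.
For B, 0.564 mm/year × 653 years = 368.3 mm.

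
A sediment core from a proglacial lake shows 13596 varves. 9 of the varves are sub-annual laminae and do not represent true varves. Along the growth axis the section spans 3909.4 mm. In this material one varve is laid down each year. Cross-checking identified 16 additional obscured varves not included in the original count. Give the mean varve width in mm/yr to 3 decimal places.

Adjusted count: 13596 − 9 + 16 = 13603 varves.
3909.4 mm over 13603 years gives 3909.4 / 13603 ≈ 0.287 mm/yr.

0.287 mm/yr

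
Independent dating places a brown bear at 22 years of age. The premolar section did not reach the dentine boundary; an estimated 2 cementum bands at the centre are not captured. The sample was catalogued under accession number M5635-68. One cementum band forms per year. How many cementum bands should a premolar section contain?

20 cementum bands

At one cementum band per year, 22 years correspond to 22 cementum bands.
22 − 2 missed = 20 cementum bands expected in the prepared section.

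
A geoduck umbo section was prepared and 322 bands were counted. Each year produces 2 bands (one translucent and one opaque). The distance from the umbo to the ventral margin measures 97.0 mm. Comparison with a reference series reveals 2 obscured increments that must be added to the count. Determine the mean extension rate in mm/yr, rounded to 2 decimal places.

0.60 mm/yr

Correcting the raw count gives 322 + 2 = 324 true bands.
324 bands at 2 per year is 324 / 2 = 162 years.
Extension rate ≈ 97.0 / 162 = 0.60 mm/yr.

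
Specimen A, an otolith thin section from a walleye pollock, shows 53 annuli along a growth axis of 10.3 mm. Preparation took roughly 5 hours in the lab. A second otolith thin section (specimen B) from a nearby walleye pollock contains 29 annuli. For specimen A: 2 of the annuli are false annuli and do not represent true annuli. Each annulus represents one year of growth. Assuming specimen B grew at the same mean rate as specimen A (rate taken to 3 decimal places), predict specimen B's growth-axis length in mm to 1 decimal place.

5.9 mm

Specimen A: adjusted count: 53 − 2 = 51 annuli.
A: Mean rate = 10.3 mm / 51 years ≈ 0.202 mm per year.
Length of B = 0.202 × 29 = 5.9 mm.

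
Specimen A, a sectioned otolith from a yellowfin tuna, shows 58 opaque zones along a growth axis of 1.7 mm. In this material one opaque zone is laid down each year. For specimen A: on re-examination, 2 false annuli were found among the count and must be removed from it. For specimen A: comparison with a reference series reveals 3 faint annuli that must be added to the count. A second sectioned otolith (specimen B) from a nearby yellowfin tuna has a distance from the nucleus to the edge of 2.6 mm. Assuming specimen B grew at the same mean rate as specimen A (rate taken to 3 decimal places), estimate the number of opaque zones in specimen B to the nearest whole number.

Specimen A: correcting the raw count gives 58 − 2 + 3 = 59 true opaque zones.
A: Mean rate = 1.7 mm / 59 years ≈ 0.029 mm/year.
B spans 2.6 / 0.029 = 89.66 years ≈ 90 opaque zones.

90 opaque zones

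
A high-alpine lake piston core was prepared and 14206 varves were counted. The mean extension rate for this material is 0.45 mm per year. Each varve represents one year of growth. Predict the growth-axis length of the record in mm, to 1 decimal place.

6392.7 mm

The record spans 14206 years at 0.45 mm per year.
14206 years at 0.45 mm/year gives 0.45 × 14206 = 6392.7 mm.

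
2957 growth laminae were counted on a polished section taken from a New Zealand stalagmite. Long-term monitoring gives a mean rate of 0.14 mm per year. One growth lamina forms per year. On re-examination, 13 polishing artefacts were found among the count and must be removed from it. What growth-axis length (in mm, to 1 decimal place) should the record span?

True growth lamina count = 2957 − 13 = 2944.
2944 years at 0.14 mm/year gives 0.14 × 2944 = 412.2 mm.

412.2 mm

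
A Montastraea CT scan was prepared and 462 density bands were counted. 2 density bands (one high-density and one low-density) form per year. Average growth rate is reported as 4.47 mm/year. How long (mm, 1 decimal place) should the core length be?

1032.6 mm

Dividing by 2 density bands per year: 462 / 2 = 231 years.
Predicted length = 4.47 mm/year × 231 years = 1032.6 mm.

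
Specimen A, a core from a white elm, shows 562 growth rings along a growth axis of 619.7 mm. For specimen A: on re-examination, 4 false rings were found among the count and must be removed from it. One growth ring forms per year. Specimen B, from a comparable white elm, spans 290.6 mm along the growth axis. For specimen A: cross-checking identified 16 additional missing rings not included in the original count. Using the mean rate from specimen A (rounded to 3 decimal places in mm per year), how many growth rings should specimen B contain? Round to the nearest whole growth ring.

269 growth rings

Specimen A: true growth ring count = 562 − 4 + 16 = 574.
A: Extension rate ≈ 619.7 / 574 = 1.080 mm per year.
Specimen B: 290.6 mm / 1.080 mm per year = 269.07 years ≈ 269 growth rings.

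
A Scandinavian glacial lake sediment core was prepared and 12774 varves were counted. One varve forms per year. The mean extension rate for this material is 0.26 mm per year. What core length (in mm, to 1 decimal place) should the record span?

3321.2 mm

The record spans 12774 years at 0.26 mm per year.
12774 years at 0.26 mm/year gives 0.26 × 12774 = 3321.2 mm.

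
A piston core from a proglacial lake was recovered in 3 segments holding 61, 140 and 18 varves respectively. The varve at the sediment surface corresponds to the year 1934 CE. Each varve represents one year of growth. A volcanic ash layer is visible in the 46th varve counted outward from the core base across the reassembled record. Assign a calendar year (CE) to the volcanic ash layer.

1761 CE

Total varves = 61 + 140 + 18 = 219.
219 − 46 = 173 varves lie beyond the volcanic ash layer toward the sediment surface.
1934 − 173 = 1761 CE.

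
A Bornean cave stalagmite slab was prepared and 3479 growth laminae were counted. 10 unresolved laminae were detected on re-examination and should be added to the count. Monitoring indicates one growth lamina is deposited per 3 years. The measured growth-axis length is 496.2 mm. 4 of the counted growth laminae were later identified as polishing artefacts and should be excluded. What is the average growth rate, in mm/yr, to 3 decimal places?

Adjusted count: 3479 − 4 + 10 = 3485 growth laminae.
At 3 years per growth lamina, 3485 × 3 = 10455 years.
496.2 mm over 10455 years gives 496.2 / 10455 ≈ 0.047 mm/yr.

0.047 mm/yr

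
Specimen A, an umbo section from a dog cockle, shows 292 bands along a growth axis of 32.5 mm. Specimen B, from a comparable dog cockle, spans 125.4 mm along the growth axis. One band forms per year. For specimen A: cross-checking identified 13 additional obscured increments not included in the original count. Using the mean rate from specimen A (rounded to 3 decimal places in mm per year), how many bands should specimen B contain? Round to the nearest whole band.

1172 bands

Specimen A: true band count = 292 + 13 = 305.
A: Mean rate = 32.5 mm / 305 years ≈ 0.107 mm per year.
B spans 125.4 / 0.107 = 1171.96 years ≈ 1172 bands.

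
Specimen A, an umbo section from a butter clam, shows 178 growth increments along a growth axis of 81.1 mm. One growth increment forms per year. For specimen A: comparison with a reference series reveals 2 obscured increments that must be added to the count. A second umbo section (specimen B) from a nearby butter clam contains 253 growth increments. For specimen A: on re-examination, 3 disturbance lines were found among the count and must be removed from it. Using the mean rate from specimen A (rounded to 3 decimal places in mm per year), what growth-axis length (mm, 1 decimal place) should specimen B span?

115.9 mm

Specimen A: adjusted count: 178 − 3 + 2 = 177 growth increments.
A: 81.1 mm over 177 years gives 81.1 / 177 ≈ 0.458 mm per year.
For B, 0.458 mm/year × 253 years = 115.9 mm.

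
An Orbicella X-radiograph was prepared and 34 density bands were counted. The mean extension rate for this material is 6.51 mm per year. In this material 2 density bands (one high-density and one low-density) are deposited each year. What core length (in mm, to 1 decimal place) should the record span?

110.7 mm

Dividing by 2 density bands per year: 34 / 2 = 17 years.
17 years at 6.51 mm/year gives 6.51 × 17 = 110.7 mm.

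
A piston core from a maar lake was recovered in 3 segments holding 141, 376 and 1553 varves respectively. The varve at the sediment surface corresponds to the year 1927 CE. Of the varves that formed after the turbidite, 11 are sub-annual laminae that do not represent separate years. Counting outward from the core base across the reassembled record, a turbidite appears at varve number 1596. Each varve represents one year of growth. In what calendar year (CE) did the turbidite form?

Total varves = 141 + 376 + 1553 = 2070.
2070 − 1596 = 474 varves lie beyond the turbidite toward the sediment surface.
Removing the 11 false varves leaves 474 − 11 = 463 true varves beyond the turbidite.
Counting back 463 years from 1927 CE places the turbidite in 1927 − 463 = 1464 CE.

1464 CE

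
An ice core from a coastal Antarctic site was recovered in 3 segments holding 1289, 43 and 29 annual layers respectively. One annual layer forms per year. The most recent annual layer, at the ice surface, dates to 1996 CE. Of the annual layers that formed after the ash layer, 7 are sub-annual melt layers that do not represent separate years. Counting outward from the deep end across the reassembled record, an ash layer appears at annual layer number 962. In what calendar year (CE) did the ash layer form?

1604 CE

Total annual layers = 1289 + 43 + 29 = 1361.
1361 − 962 = 399 annual layers lie beyond the ash layer toward the ice surface.
Removing the 7 false annual layers leaves 399 − 7 = 392 true annual layers beyond the ash layer.
1996 − 392 = 1604 CE.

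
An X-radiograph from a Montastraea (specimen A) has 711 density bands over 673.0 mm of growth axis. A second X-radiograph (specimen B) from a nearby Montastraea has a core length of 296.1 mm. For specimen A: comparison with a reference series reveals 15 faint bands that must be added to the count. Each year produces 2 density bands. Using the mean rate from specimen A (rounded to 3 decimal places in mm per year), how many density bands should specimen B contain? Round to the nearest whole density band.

Specimen A: adjusted count: 711 + 15 = 726 density bands.
Specimen A: dividing by 2 density bands per year: 726 / 2 = 363 years.
A: Extension rate ≈ 673.0 / 363 = 1.854 mm per year.
For B, 296.1 / 1.854 = 159.71 years; at 2 density bands per year that is 159.71 × 2 ≈ 319 density bands.

319 density bands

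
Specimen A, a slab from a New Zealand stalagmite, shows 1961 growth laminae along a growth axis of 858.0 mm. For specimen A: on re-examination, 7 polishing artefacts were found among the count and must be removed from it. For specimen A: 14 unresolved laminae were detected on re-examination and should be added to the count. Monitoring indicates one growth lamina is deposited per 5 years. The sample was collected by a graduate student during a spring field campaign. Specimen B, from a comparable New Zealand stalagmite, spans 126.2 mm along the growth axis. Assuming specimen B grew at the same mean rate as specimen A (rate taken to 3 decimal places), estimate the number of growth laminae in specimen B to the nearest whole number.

Specimen A: after corrections the count is 1961 − 7 + 14 = 1968 growth laminae.
Specimen A: 1968 growth laminae at 5 years each span 1968 × 5 = 9840 years.
A: Mean rate = 858.0 mm / 9840 years ≈ 0.087 mm/year.
For B, 126.2 / 0.087 = 1450.57 years; at 5 years per growth lamina that is 1450.57 / 5 ≈ 290 growth laminae.

290 growth laminae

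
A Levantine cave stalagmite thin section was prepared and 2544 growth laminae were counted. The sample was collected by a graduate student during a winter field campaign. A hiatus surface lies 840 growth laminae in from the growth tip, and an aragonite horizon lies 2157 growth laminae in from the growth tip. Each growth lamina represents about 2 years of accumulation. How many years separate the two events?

The two markers are separated by 2157 − 840 = 1317 growth laminae.
Multiplying by 2 years per growth lamina: 1317 × 2 = 2634 years.

2634 yr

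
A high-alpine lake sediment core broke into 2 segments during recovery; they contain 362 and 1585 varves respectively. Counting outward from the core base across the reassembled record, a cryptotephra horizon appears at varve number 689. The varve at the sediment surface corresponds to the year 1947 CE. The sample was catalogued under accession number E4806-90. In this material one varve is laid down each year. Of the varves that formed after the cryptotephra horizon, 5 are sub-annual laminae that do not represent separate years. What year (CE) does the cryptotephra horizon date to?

694 CE

Total varves = 362 + 1585 = 1947.
1947 − 689 = 1258 varves lie beyond the cryptotephra horizon toward the sediment surface.
Excluding 5 false varves: 1258 − 5 = 1253.
The varve at the sediment surface is 1947 CE, so the cryptotephra horizon dates to 1947 − 1253 = 694 CE.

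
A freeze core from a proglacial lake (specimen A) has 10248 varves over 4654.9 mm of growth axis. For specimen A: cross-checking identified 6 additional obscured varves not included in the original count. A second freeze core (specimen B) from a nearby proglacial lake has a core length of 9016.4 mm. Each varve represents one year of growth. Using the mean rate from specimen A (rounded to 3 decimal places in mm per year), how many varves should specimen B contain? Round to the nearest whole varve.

19860 varves

Specimen A: after corrections the count is 10248 + 6 = 10254 varves.
A: Mean rate = 4654.9 mm / 10254 years ≈ 0.454 mm per year.
Specimen B: 9016.4 mm / 0.454 mm per year = 19859.91 years ≈ 19860 varves.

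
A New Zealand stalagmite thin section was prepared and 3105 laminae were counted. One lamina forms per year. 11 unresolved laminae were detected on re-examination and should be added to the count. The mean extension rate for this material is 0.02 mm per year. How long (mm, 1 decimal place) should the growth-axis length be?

After corrections the count is 3105 + 11 = 3116 laminae.
Predicted length = 0.02 mm/year × 3116 years = 62.3 mm.

62.3 mm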